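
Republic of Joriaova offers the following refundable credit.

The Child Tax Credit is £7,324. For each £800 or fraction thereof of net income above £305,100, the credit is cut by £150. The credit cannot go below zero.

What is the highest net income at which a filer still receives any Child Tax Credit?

After 48 increments the reduction is 48 × £150 = £7,200, leaving £124; one more increment wipes it out. Increment 48 ends at excess 48 × £800 = £38,400, so the highest qualifying income is £305,100 + £38,400 = £343,500.

£343,500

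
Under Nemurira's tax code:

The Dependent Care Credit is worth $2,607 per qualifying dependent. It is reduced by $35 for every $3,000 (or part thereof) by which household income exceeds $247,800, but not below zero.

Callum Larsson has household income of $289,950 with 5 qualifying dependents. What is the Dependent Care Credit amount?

$12,510

Dependent Care Credit: base = 5 × $2,607 = $13,035. income exceeds $247,800 by $42,150, which is 15 full-or-partial $3,000 increments; reduction = 15 × $35 = $525, leaving $12,510.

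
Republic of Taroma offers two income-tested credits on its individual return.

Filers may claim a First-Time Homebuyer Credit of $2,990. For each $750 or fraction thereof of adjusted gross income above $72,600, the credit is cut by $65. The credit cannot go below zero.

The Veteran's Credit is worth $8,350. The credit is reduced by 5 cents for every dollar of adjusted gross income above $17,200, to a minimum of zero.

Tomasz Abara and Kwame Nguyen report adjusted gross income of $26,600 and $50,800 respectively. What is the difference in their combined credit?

Tomasz ($26,600): First-Time Homebuyer Credit: $26,600 is at or below the $72,600 threshold, so the full $2,990 applies. Veteran's Credit: 5% of the $9,400 excess over $17,200 is $470; credit = $8,350 − $470 = $7,880. total $2,990 + $7,880 = $10,870
Kwame ($50,800): First-Time Homebuyer Credit: $50,800 is at or below the $72,600 threshold, so the full $2,990 applies. Veteran's Credit: 5% of the $33,600 excess over $17,200 is $1,680; credit = $8,350 − $1,680 = $6,670. total $2,990 + $6,670 = $9,660
Difference: |$10,870 − $9,660| = $1,210.

$1,210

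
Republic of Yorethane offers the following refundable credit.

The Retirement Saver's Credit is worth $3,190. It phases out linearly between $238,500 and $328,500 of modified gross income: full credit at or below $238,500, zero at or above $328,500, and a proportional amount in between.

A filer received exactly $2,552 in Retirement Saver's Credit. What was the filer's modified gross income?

$2,552 is 2,552/3,190 of the full $3,190, so 638/3,190 of the $90,000 range has been used: income = $238,500 + $90,000 × 638/3,190 = $256,500.

$256,500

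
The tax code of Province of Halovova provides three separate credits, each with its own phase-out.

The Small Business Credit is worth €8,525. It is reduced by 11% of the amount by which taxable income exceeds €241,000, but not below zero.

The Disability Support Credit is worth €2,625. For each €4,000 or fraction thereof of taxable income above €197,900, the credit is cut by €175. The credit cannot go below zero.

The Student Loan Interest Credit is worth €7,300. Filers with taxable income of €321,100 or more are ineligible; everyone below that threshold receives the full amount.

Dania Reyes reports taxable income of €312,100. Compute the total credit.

Small Business Credit: 11% of the €71,100 excess over €241,000 is €7,821; credit = €8,525 − €7,821 = €704.
Disability Support Credit: income exceeds €197,900 by €114,200 → 29 increments × €175 = €5,075 ≥ base, so the credit is €0.
Student Loan Interest Credit: €312,100 is below the €321,100 cutoff, so the full €7,300 applies.
Total: €704 + €0 + €7,300 = €8,004.

€8,004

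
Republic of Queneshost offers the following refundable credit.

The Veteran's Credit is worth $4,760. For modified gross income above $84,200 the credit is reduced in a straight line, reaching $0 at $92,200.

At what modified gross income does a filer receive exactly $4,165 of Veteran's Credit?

$4,165 is 4,165/4,760 of the full $4,760, so 595/4,760 of the $8,000 range has been used: income = $84,200 + $8,000 × 595/4,760 = $85,200.

$85,200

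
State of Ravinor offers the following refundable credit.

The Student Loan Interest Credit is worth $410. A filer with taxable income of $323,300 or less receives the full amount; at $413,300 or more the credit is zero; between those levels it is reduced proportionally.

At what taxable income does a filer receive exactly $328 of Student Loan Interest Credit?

$328 is 328/410 of the full $410, so 82/410 of the $90,000 range has been used: income = $323,300 + $90,000 × 82/410 = $341,300.

$341,300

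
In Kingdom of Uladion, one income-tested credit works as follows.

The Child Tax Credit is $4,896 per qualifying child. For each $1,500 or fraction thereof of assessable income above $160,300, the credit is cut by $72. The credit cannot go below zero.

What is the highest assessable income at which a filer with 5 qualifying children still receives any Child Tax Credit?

Full credit = 5 × $4,896 = $24,480.
After 339 increments the reduction is 339 × $72 = $24,408, leaving $72; one more increment wipes it out. Increment 339 ends at excess 339 × $1,500 = $508,500, so the highest qualifying income is $160,300 + $508,500 = $668,800.

$668,800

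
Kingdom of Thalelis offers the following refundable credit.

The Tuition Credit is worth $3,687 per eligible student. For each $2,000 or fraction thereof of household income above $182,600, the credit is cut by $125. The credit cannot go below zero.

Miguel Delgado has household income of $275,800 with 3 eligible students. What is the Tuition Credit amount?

$5,186

Tuition Credit: base = 3 × $3,687 = $11,061. income exceeds $182,600 by $93,200, which is 47 full-or-partial $2,000 increments; reduction = 47 × $125 = $5,875, leaving $5,186.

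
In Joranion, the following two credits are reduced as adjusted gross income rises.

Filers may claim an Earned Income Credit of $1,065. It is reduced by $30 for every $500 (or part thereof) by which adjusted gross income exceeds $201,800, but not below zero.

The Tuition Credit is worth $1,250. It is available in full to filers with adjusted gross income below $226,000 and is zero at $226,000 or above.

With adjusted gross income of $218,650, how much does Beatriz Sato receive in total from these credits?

Earned Income Credit: income exceeds $201,800 by $16,850, which is 34 full-or-partial $500 increments; reduction = 34 × $30 = $1,020, leaving $45.
Tuition Credit: $218,650 is below the $226,000 cutoff, so the full $1,250 applies.
Total: $45 + $1,250 = $1,295.

$1,295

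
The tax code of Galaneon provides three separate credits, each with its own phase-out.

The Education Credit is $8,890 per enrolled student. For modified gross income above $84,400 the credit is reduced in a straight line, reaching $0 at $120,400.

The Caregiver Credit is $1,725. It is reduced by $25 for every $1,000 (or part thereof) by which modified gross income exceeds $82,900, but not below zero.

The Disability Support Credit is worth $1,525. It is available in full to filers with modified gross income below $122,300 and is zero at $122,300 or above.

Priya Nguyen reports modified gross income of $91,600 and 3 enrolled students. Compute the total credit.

$24,361

Education Credit: base = 3 × $8,890 = $26,670. $91,600 is $7,200 into a $36,000 phase-out range, leaving 28,800/36,000 of the credit: $26,670 × 28,800/36,000 = $21,336.
Caregiver Credit: income exceeds $82,900 by $8,700, which is 9 full-or-partial $1,000 increments; reduction = 9 × $25 = $225, leaving $1,500.
Disability Support Credit: $91,600 is below the $122,300 cutoff, so the full $1,525 applies.
Total: $21,336 + $1,500 + $1,525 = $24,361.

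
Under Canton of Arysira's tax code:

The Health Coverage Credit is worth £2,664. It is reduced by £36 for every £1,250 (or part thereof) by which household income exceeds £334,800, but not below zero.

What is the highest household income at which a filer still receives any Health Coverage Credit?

£426,050

After 73 increments the reduction is 73 × £36 = £2,628, leaving £36; one more increment wipes it out. Increment 73 ends at excess 73 × £1,250 = £91,250, so the highest qualifying income is £334,800 + £91,250 = £426,050.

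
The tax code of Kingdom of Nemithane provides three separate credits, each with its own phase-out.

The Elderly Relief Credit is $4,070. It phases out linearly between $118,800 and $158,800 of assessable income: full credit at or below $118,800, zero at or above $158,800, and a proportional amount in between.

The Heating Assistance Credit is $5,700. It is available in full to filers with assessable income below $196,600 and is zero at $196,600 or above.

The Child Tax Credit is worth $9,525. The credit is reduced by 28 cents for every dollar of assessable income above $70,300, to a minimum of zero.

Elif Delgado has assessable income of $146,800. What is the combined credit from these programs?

$6,921

Elderly Relief Credit: $146,800 is $28,000 into a $40,000 phase-out range, leaving 12,000/40,000 of the credit: $4,070 × 12,000/40,000 = $1,221.
Heating Assistance Credit: $146,800 is below the $196,600 cutoff, so the full $5,700 applies.
Child Tax Credit: 28% of the $76,500 excess over $70,300 is $21,420 ≥ base, so the credit is $0.
Total: $1,221 + $5,700 + $0 = $6,921.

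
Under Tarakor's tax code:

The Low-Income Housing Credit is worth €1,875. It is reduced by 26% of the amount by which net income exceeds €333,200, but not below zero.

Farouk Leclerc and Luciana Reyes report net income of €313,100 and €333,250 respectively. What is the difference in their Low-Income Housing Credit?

Farouk (€313,100): Low-Income Housing Credit: €313,100 is at or below the €333,200 threshold, so the full €1,875 applies.
Luciana (€333,250): Low-Income Housing Credit: 26% of the €50 excess over €333,200 is €13; credit = €1,875 − €13 = €1,862.
Difference: |€1,875 − €1,862| = €13.

€13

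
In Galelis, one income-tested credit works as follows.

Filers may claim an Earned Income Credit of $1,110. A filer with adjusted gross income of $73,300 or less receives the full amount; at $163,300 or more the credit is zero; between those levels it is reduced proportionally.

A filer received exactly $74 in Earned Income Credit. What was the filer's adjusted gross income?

$74 is 74/1,110 of the full $1,110, so 1,036/1,110 of the $90,000 range has been used: income = $73,300 + $90,000 × 1,036/1,110 = $157,300.

$157,300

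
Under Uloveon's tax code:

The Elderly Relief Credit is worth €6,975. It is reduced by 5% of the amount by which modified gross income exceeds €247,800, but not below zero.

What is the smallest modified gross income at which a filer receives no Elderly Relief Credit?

The credit falls by 5% of each euro above €247,800, so it reaches zero when the excess is €6,975 / 5% = €139,500: income = €247,800 + €139,500 = €387,300.

€387,300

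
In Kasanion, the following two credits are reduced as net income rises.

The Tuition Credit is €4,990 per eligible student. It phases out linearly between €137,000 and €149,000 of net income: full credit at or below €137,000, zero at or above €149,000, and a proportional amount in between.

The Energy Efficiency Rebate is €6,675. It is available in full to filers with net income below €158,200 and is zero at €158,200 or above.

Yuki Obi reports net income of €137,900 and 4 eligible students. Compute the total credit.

€25,138

Tuition Credit: base = 4 × €4,990 = €19,960. €137,900 is €900 into a €12,000 phase-out range, leaving 11,100/12,000 of the credit: €19,960 × 11,100/12,000 = €18,463.
Energy Efficiency Rebate: €137,900 is below the €158,200 cutoff, so the full €6,675 applies.
Total: €18,463 + €6,675 = €25,138.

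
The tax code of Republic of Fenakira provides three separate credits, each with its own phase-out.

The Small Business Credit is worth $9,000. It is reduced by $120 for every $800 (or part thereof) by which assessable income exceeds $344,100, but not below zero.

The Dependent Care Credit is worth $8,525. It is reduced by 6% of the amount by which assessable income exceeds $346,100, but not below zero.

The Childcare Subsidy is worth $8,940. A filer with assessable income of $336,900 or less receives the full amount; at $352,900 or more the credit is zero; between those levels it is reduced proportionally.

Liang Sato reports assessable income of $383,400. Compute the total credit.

Small Business Credit: income exceeds $344,100 by $39,300, which is 50 full-or-partial $800 increments; reduction = 50 × $120 = $6,000, leaving $3,000.
Dependent Care Credit: 6% of the $37,300 excess over $346,100 is $2,238; credit = $8,525 − $2,238 = $6,287.
Childcare Subsidy: $383,400 is at or above $352,900, so the credit is $0.
Total: $3,000 + $6,287 + $0 = $9,287.

$9,287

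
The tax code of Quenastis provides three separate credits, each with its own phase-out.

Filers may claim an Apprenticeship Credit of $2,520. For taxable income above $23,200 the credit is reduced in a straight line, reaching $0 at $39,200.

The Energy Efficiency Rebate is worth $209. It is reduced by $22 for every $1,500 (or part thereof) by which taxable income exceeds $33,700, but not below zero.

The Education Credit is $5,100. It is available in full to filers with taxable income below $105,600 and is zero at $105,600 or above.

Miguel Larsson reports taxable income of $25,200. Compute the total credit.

$7,514

Apprenticeship Credit: $25,200 is $2,000 into a $16,000 phase-out range, leaving 14,000/16,000 of the credit: $2,520 × 14,000/16,000 = $2,205.
Energy Efficiency Rebate: $25,200 is at or below the $33,700 threshold, so the full $209 applies.
Education Credit: $25,200 is below the $105,600 cutoff, so the full $5,100 applies.
Total: $2,205 + $209 + $5,100 = $7,514.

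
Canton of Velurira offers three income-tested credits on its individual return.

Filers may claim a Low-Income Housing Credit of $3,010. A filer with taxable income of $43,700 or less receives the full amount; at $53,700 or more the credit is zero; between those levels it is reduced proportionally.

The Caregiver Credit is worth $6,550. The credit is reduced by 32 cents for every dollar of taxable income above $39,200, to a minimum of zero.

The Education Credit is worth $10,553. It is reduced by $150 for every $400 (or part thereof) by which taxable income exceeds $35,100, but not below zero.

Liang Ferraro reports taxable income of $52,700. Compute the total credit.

Low-Income Housing Credit: $52,700 is $9,000 into a $10,000 phase-out range, leaving 1,000/10,000 of the credit: $3,010 × 1,000/10,000 = $301.
Caregiver Credit: 32% of the $13,500 excess over $39,200 is $4,320; credit = $6,550 − $4,320 = $2,230.
Education Credit: income exceeds $35,100 by $17,600, which is 44 full-or-partial $400 increments; reduction = 44 × $150 = $6,600, leaving $3,953.
Total: $301 + $2,230 + $3,953 = $6,484.

$6,484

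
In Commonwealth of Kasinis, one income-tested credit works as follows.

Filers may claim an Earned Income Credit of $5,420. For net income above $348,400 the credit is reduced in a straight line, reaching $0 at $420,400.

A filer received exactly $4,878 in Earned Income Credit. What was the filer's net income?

$355,600

$4,878 is 4,878/5,420 of the full $5,420, so 542/5,420 of the $72,000 range has been used: income = $348,400 + $72,000 × 542/5,420 = $355,600.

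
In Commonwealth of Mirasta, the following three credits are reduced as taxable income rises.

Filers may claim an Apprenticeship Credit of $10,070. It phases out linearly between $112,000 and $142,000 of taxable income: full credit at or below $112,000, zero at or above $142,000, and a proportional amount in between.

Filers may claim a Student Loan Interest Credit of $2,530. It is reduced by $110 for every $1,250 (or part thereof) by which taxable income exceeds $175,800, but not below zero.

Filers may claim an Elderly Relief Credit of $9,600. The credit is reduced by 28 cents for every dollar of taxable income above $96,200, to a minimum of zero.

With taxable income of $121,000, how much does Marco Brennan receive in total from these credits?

$12,235

Apprenticeship Credit: $121,000 is $9,000 into a $30,000 phase-out range, leaving 21,000/30,000 of the credit: $10,070 × 21,000/30,000 = $7,049.
Student Loan Interest Credit: $121,000 is at or below the $175,800 threshold, so the full $2,530 applies.
Elderly Relief Credit: 28% of the $24,800 excess over $96,200 is $6,944; credit = $9,600 − $6,944 = $2,656.
Total: $7,049 + $2,530 + $2,656 = $12,235.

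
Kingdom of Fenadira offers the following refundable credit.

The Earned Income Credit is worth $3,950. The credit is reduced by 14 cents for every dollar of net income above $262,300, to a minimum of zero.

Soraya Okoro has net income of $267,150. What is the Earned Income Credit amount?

Earned Income Credit: 14% of the $4,850 excess over $262,300 is $679; credit = $3,950 − $679 = $3,271.

$3,271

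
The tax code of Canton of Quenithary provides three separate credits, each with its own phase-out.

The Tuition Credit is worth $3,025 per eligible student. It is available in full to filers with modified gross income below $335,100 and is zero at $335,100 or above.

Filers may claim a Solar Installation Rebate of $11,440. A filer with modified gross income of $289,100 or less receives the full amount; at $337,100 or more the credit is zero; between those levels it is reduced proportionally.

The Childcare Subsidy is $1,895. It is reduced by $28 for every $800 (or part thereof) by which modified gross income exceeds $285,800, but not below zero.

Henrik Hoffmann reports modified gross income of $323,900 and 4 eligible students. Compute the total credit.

$15,797

Tuition Credit: base = 4 × $3,025 = $12,100. $323,900 is below the $335,100 cutoff, so the full $12,100 applies.
Solar Installation Rebate: $323,900 is $34,800 into a $48,000 phase-out range, leaving 13,200/48,000 of the credit: $11,440 × 13,200/48,000 = $3,146.
Childcare Subsidy: income exceeds $285,800 by $38,100, which is 48 full-or-partial $800 increments; reduction = 48 × $28 = $1,344, leaving $551.
Total: $12,100 + $3,146 + $551 = $15,797.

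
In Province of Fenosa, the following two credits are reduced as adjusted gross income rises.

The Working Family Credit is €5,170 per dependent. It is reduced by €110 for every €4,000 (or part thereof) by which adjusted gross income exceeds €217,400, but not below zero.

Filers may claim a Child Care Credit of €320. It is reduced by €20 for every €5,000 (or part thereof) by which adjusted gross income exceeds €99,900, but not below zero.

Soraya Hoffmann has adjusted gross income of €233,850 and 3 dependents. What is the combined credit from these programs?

€14,960

Working Family Credit: base = 3 × €5,170 = €15,510. income exceeds €217,400 by €16,450, which is 5 full-or-partial €4,000 increments; reduction = 5 × €110 = €550, leaving €14,960.
Child Care Credit: income exceeds €99,900 by €133,950 → 27 increments × €20 = €540 ≥ base, so the credit is €0.
Total: €14,960 + €0 = €14,960.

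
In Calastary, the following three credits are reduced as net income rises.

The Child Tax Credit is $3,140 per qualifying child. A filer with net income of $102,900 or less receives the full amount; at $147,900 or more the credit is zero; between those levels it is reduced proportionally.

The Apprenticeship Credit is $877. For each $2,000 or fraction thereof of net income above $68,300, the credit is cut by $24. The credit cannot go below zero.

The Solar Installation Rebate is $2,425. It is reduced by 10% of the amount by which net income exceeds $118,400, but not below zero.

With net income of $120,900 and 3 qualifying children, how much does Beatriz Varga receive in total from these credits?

Child Tax Credit: base = 3 × $3,140 = $9,420. $120,900 is $18,000 into a $45,000 phase-out range, leaving 27,000/45,000 of the credit: $9,420 × 27,000/45,000 = $5,652.
Apprenticeship Credit: income exceeds $68,300 by $52,600, which is 27 full-or-partial $2,000 increments; reduction = 27 × $24 = $648, leaving $229.
Solar Installation Rebate: 10% of the $2,500 excess over $118,400 is $250; credit = $2,425 − $250 = $2,175.
Total: $5,652 + $229 + $2,175 = $8,056.

$8,056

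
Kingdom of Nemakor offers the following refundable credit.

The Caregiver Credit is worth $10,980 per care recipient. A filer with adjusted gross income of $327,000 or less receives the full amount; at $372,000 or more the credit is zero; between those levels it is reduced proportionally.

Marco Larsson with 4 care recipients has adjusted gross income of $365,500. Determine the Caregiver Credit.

Caregiver Credit: base = 4 × $10,980 = $43,920. $365,500 is $38,500 into a $45,000 phase-out range, leaving 6,500/45,000 of the credit: $43,920 × 6,500/45,000 = $6,344.

$6,344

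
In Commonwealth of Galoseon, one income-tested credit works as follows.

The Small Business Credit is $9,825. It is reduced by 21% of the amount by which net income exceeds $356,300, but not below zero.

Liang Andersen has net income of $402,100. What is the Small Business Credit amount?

Small Business Credit: 21% of the $45,800 excess over $356,300 is $9,618; credit = $9,825 − $9,618 = $207.

$207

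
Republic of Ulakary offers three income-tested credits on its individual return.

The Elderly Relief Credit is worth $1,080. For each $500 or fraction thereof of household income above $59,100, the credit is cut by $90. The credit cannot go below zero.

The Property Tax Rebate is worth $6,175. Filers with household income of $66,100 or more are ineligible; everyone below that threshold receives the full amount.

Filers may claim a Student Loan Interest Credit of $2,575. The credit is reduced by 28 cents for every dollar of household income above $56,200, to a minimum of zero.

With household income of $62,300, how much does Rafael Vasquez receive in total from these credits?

Elderly Relief Credit: income exceeds $59,100 by $3,200, which is 7 full-or-partial $500 increments; reduction = 7 × $90 = $630, leaving $450.
Property Tax Rebate: $62,300 is below the $66,100 cutoff, so the full $6,175 applies.
Student Loan Interest Credit: 28% of the $6,100 excess over $56,200 is $1,708; credit = $2,575 − $1,708 = $867.
Total: $450 + $6,175 + $867 = $7,492.

$7,492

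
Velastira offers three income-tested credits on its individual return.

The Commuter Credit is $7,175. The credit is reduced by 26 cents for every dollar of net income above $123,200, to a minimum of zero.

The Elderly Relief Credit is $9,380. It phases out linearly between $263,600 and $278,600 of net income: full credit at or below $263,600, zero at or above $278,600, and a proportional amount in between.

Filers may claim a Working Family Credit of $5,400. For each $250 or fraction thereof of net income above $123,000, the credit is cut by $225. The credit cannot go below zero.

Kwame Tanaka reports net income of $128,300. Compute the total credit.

$15,679

Commuter Credit: 26% of the $5,100 excess over $123,200 is $1,326; credit = $7,175 − $1,326 = $5,849.
Elderly Relief Credit: $128,300 is at or below the $263,600 threshold, so the full $9,380 applies.
Working Family Credit: income exceeds $123,000 by $5,300, which is 22 full-or-partial $250 increments; reduction = 22 × $225 = $4,950, leaving $450.
Total: $5,849 + $9,380 + $450 = $15,679.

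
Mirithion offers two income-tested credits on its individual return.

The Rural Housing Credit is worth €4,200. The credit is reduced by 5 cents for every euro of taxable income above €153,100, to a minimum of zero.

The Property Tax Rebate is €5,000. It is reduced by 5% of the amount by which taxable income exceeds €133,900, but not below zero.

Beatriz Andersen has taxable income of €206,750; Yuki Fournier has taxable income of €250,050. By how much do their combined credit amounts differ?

Beatriz (€206,750): Rural Housing Credit: 5% of the €53,650 excess over €153,100 is €2,682.50; credit = €4,200 − €2,682.50 = €1,517.50. Property Tax Rebate: 5% of the €72,850 excess over €133,900 is €3,642.50; credit = €5,000 − €3,642.50 = €1,357.50. total €1,517.50 + €1,357.50 = €2,875
Yuki (€250,050): Rural Housing Credit: 5% of the €96,950 excess over €153,100 is €4,847.50 ≥ base, so the credit is €0. Property Tax Rebate: 5% of the €116,150 excess over €133,900 is €5,807.50 ≥ base, so the credit is €0. total €0 + €0 = €0
Difference: |€2,875 − €0| = €2,875.

€2,875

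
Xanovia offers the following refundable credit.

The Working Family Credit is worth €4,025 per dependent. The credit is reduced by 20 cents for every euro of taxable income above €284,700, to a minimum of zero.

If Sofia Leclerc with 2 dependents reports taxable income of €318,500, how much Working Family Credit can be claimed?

€1,290

Working Family Credit: base = 2 × €4,025 = €8,050. 20% of the €33,800 excess over €284,700 is €6,760; credit = €8,050 − €6,760 = €1,290.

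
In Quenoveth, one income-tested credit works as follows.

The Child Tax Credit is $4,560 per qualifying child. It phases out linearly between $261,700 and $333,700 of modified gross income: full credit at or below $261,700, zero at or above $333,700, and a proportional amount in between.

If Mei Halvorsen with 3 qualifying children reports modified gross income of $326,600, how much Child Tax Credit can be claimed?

Child Tax Credit: base = 3 × $4,560 = $13,680. $326,600 is $64,900 into a $72,000 phase-out range, leaving 7,100/72,000 of the credit: $13,680 × 7,100/72,000 = $1,349.

$1,349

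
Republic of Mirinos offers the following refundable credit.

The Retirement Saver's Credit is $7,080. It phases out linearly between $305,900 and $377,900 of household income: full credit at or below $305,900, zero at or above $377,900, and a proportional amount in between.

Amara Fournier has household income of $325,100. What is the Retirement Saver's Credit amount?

$5,192

Retirement Saver's Credit: $325,100 is $19,200 into a $72,000 phase-out range, leaving 52,800/72,000 of the credit: $7,080 × 52,800/72,000 = $5,192.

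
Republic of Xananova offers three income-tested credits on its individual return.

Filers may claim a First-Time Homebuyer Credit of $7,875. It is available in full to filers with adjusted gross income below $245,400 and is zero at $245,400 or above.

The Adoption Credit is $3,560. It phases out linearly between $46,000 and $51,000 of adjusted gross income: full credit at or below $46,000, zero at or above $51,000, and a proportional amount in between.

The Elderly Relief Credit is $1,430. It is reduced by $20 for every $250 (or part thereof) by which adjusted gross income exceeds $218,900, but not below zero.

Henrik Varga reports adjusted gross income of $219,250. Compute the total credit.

$9,265

First-Time Homebuyer Credit: $219,250 is below the $245,400 cutoff, so the full $7,875 applies.
Adoption Credit: $219,250 is at or above $51,000, so the credit is $0.
Elderly Relief Credit: income exceeds $218,900 by $350, which is 2 full-or-partial $250 increments; reduction = 2 × $20 = $40, leaving $1,390.
Total: $7,875 + $0 + $1,390 = $9,265.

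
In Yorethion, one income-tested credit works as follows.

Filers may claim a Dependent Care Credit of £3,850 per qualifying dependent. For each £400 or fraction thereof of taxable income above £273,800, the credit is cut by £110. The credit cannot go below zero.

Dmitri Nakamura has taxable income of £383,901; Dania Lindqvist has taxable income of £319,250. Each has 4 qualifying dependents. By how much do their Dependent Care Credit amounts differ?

£2,860

Dmitri (£383,901): Dependent Care Credit: base = 4 × £3,850 = £15,400. income exceeds £273,800 by £110,101 → 276 increments × £110 = £30,360 ≥ base, so the credit is £0.
Dania (£319,250): Dependent Care Credit: base = 4 × £3,850 = £15,400. income exceeds £273,800 by £45,450, which is 114 full-or-partial £400 increments; reduction = 114 × £110 = £12,540, leaving £2,860.
Difference: |£0 − £2,860| = £2,860.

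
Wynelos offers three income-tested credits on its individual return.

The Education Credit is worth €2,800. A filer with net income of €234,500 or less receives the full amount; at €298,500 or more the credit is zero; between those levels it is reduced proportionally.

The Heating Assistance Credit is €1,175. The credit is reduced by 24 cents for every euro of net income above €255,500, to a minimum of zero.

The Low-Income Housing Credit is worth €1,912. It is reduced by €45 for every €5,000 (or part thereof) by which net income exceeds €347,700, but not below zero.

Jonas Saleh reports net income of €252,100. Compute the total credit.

€5,117

Education Credit: €252,100 is €17,600 into a €64,000 phase-out range, leaving 46,400/64,000 of the credit: €2,800 × 46,400/64,000 = €2,030.
Heating Assistance Credit: €252,100 is at or below the €255,500 threshold, so the full €1,175 applies.
Low-Income Housing Credit: €252,100 is at or below the €347,700 threshold, so the full €1,912 applies.
Total: €2,030 + €1,175 + €1,912 = €5,117.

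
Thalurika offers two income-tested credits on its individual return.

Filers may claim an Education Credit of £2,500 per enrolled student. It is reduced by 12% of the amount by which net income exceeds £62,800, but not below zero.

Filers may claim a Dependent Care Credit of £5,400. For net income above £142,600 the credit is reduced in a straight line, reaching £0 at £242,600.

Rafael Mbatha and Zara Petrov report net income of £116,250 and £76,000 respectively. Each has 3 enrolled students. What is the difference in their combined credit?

Rafael (£116,250): Education Credit: base = 3 × £2,500 = £7,500. 12% of the £53,450 excess over £62,800 is £6,414; credit = £7,500 − £6,414 = £1,086. Dependent Care Credit: £116,250 is at or below the £142,600 threshold, so the full £5,400 applies. total £1,086 + £5,400 = £6,486
Zara (£76,000): Education Credit: base = 3 × £2,500 = £7,500. 12% of the £13,200 excess over £62,800 is £1,584; credit = £7,500 − £1,584 = £5,916. Dependent Care Credit: £76,000 is at or below the £142,600 threshold, so the full £5,400 applies. total £5,916 + £5,400 = £11,316
Difference: |£6,486 − £11,316| = £4,830.

£4,830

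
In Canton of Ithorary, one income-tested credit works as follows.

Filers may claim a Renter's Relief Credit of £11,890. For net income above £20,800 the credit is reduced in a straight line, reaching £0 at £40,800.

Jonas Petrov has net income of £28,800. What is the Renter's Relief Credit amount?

£7,134

Renter's Relief Credit: £28,800 is £8,000 into a £20,000 phase-out range, leaving 12,000/20,000 of the credit: £11,890 × 12,000/20,000 = £7,134.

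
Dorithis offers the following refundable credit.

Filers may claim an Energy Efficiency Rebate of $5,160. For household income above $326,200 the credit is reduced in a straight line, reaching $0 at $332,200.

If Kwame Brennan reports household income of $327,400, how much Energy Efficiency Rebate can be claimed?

$4,128

Energy Efficiency Rebate: $327,400 is $1,200 into a $6,000 phase-out range, leaving 4,800/6,000 of the credit: $5,160 × 4,800/6,000 = $4,128.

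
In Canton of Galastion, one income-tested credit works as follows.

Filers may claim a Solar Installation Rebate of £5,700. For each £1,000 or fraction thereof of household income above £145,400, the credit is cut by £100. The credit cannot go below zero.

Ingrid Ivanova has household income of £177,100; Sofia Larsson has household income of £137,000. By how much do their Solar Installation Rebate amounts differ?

£3,200

Ingrid (£177,100): Solar Installation Rebate: income exceeds £145,400 by £31,700, which is 32 full-or-partial £1,000 increments; reduction = 32 × £100 = £3,200, leaving £2,500.
Sofia (£137,000): Solar Installation Rebate: £137,000 is at or below the £145,400 threshold, so the full £5,700 applies.
Difference: |£2,500 − £5,700| = £3,200.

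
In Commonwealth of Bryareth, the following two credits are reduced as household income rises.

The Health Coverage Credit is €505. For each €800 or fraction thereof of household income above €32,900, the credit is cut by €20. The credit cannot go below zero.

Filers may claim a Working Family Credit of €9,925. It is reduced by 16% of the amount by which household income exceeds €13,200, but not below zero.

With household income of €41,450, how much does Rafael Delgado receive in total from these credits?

Health Coverage Credit: income exceeds €32,900 by €8,550, which is 11 full-or-partial €800 increments; reduction = 11 × €20 = €220, leaving €285.
Working Family Credit: 16% of the €28,250 excess over €13,200 is €4,520; credit = €9,925 − €4,520 = €5,405.
Total: €285 + €5,405 = €5,690.

€5,690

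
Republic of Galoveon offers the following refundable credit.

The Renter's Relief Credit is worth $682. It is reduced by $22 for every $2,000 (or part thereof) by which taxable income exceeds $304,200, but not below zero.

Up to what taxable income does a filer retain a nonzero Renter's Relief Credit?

$364,200

After 30 increments the reduction is 30 × $22 = $660, leaving $22; one more increment wipes it out. Increment 30 ends at excess 30 × $2,000 = $60,000, so the highest qualifying income is $304,200 + $60,000 = $364,200.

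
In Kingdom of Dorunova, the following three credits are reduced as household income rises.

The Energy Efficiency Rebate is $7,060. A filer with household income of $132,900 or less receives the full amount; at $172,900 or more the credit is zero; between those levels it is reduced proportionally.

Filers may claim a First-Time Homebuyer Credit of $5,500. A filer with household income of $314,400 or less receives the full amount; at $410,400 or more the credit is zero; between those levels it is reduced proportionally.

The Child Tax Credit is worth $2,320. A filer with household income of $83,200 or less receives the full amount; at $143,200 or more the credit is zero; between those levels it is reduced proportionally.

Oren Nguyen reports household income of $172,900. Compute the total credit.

Energy Efficiency Rebate: $172,900 is at or above $172,900, so the credit is $0.
First-Time Homebuyer Credit: $172,900 is at or below the $314,400 threshold, so the full $5,500 applies.
Child Tax Credit: $172,900 is at or above $143,200, so the credit is $0.
Total: $0 + $5,500 + $0 = $5,500.

$5,500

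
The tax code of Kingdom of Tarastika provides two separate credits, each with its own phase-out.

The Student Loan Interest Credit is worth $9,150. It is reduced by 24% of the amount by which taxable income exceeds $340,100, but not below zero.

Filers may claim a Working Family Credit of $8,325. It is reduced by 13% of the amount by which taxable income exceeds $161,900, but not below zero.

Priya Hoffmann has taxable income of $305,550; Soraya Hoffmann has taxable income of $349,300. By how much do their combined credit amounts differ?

$2,208

Priya ($305,550): Student Loan Interest Credit: $305,550 is at or below the $340,100 threshold, so the full $9,150 applies. Working Family Credit: 13% of the $143,650 excess over $161,900 is $18,674.50 ≥ base, so the credit is $0. total $9,150 + $0 = $9,150
Soraya ($349,300): Student Loan Interest Credit: 24% of the $9,200 excess over $340,100 is $2,208; credit = $9,150 − $2,208 = $6,942. Working Family Credit: 13% of the $187,400 excess over $161,900 is $24,362 ≥ base, so the credit is $0. total $6,942 + $0 = $6,942
Difference: |$9,150 − $6,942| = $2,208.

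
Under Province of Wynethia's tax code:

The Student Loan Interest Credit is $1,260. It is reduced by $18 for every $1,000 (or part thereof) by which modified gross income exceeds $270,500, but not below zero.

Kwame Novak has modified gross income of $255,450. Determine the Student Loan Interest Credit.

$1,260

Student Loan Interest Credit: $255,450 is at or below the $270,500 threshold, so the full $1,260 applies.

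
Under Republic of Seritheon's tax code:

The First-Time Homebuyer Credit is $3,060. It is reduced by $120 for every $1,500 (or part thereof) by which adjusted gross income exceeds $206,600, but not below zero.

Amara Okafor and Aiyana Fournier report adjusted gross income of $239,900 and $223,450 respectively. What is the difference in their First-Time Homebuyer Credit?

$1,320

Amara ($239,900): First-Time Homebuyer Credit: income exceeds $206,600 by $33,300, which is 23 full-or-partial $1,500 increments; reduction = 23 × $120 = $2,760, leaving $300.
Aiyana ($223,450): First-Time Homebuyer Credit: income exceeds $206,600 by $16,850, which is 12 full-or-partial $1,500 increments; reduction = 12 × $120 = $1,440, leaving $1,620.
Difference: |$300 − $1,620| = $1,320.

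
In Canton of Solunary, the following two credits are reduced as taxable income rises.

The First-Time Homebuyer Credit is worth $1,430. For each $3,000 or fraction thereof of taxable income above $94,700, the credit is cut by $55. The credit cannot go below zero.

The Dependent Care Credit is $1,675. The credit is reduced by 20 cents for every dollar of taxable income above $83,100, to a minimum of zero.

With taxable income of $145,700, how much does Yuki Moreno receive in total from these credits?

First-Time Homebuyer Credit: income exceeds $94,700 by $51,000, which is 17 full-or-partial $3,000 increments; reduction = 17 × $55 = $935, leaving $495.
Dependent Care Credit: 20% of the $62,600 excess over $83,100 is $12,520 ≥ base, so the credit is $0.
Total: $495 + $0 = $495.

$495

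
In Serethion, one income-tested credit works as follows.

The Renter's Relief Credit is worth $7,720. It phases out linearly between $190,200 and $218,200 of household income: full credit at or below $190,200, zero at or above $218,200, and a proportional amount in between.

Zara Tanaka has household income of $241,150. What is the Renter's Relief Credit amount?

Renter's Relief Credit: $241,150 is at or above $218,200, so the credit is $0.

$0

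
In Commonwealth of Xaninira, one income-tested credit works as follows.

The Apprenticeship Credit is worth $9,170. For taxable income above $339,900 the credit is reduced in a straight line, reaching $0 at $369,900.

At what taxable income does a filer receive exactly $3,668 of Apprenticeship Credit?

$3,668 is 3,668/9,170 of the full $9,170, so 5,502/9,170 of the $30,000 range has been used: income = $339,900 + $30,000 × 5,502/9,170 = $357,900.

$357,900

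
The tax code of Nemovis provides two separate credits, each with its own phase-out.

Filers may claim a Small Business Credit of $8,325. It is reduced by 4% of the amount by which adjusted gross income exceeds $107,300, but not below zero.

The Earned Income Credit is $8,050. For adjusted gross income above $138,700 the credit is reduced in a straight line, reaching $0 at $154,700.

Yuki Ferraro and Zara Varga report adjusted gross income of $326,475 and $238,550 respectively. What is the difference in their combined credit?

$3,075

Yuki ($326,475): Small Business Credit: 4% of the $219,175 excess over $107,300 is $8,767 ≥ base, so the credit is $0. Earned Income Credit: $326,475 is at or above $154,700, so the credit is $0. total $0 + $0 = $0
Zara ($238,550): Small Business Credit: 4% of the $131,250 excess over $107,300 is $5,250; credit = $8,325 − $5,250 = $3,075. Earned Income Credit: $238,550 is at or above $154,700, so the credit is $0. total $3,075 + $0 = $3,075
Difference: |$0 − $3,075| = $3,075.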